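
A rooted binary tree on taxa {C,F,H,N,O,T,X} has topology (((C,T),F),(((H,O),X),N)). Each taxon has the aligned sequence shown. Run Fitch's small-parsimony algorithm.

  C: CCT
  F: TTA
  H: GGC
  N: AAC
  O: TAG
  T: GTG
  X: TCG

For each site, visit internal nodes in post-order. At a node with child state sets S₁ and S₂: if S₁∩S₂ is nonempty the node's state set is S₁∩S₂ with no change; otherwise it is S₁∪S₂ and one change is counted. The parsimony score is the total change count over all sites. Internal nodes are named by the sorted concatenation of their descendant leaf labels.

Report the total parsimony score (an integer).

CT@0: {C} ∪ {G} = {C,G} (union, +1)
CFT@0: {C,G} ∪ {T} = {C,G,T} (union, +1)
HO@0: {G} ∪ {T} = {G,T} (union, +1)
HOX@0: {G,T} ∩ {T} = {T} (intersection, +0)
HNOX@0: {T} ∪ {A} = {A,T} (union, +1)
CFHNOTX@0: {C,G,T} ∩ {A,T} = {T} (intersection, +0)
CT@1: {C} ∪ {T} = {C,T} (union, +1)
CFT@1: {C,T} ∩ {T} = {T} (intersection, +0)
HO@1: {G} ∪ {A} = {A,G} (union, +1)
HOX@1: {A,G} ∪ {C} = {A,C,G} (union, +1)
HNOX@1: {A,C,G} ∩ {A} = {A} (intersection, +0)
CFHNOTX@1: {T} ∪ {A} = {A,T} (union, +1)
CT@2: {T} ∪ {G} = {G,T} (union, +1)
CFT@2: {G,T} ∪ {A} = {A,G,T} (union, +1)
HO@2: {C} ∪ {G} = {C,G} (union, +1)
HOX@2: {C,G} ∩ {G} = {G} (intersection, +0)
HNOX@2: {G} ∪ {C} = {C,G} (union, +1)
CFHNOTX@2: {A,G,T} ∩ {C,G} = {G} (intersection, +0)
per-site changes: [4, 4, 4]; total = 12

12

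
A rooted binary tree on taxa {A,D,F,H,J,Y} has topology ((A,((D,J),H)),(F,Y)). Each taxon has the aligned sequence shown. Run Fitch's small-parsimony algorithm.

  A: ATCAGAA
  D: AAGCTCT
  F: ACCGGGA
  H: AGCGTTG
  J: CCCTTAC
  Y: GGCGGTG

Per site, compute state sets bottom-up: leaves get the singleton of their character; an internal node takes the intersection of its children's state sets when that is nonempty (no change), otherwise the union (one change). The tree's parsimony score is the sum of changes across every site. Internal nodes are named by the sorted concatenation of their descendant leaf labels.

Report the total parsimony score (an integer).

19

site 0, node DJ: D={A} ∪ J={C} → {A,C} (+1)
site 0, node DHJ: DJ={A,C} ∩ H={A} → {A} (+0)
site 0, node ADHJ: A={A} ∩ DHJ={A} → {A} (+0)
site 0, node FY: F={A} ∪ Y={G} → {A,G} (+1)
site 0, node ADFHJY: ADHJ={A} ∩ FY={A,G} → {A} (+0)
site 1, node DJ: D={A} ∪ J={C} → {A,C} (+1)
site 1, node DHJ: DJ={A,C} ∪ H={G} → {A,C,G} (+1)
site 1, node ADHJ: A={T} ∪ DHJ={A,C,G} → {A,C,G,T} (+1)
site 1, node FY: F={C} ∪ Y={G} → {C,G} (+1)
site 1, node ADFHJY: ADHJ={A,C,G,T} ∩ FY={C,G} → {C,G} (+0)
site 2, node DJ: D={G} ∪ J={C} → {C,G} (+1)
site 2, node DHJ: DJ={C,G} ∩ H={C} → {C} (+0)
site 2, node ADHJ: A={C} ∩ DHJ={C} → {C} (+0)
site 2, node FY: F={C} ∩ Y={C} → {C} (+0)
site 2, node ADFHJY: ADHJ={C} ∩ FY={C} → {C} (+0)
site 3, node DJ: D={C} ∪ J={T} → {C,T} (+1)
site 3, node DHJ: DJ={C,T} ∪ H={G} → {C,G,T} (+1)
site 3, node ADHJ: A={A} ∪ DHJ={C,G,T} → {A,C,G,T} (+1)
site 3, node FY: F={G} ∩ Y={G} → {G} (+0)
site 3, node ADFHJY: ADHJ={A,C,G,T} ∩ FY={G} → {G} (+0)
site 4, node DJ: D={T} ∩ J={T} → {T} (+0)
site 4, node DHJ: DJ={T} ∩ H={T} → {T} (+0)
site 4, node ADHJ: A={G} ∪ DHJ={T} → {G,T} (+1)
site 4, node FY: F={G} ∩ Y={G} → {G} (+0)
site 4, node ADFHJY: ADHJ={G,T} ∩ FY={G} → {G} (+0)
site 5, node DJ: D={C} ∪ J={A} → {A,C} (+1)
site 5, node DHJ: DJ={A,C} ∪ H={T} → {A,C,T} (+1)
site 5, node ADHJ: A={A} ∩ DHJ={A,C,T} → {A} (+0)
site 5, node FY: F={G} ∪ Y={T} → {G,T} (+1)
site 5, node ADFHJY: ADHJ={A} ∪ FY={G,T} → {A,G,T} (+1)
site 6, node DJ: D={T} ∪ J={C} → {C,T} (+1)
site 6, node DHJ: DJ={C,T} ∪ H={G} → {C,G,T} (+1)
site 6, node ADHJ: A={A} ∪ DHJ={C,G,T} → {A,C,G,T} (+1)
site 6, node FY: F={A} ∪ Y={G} → {A,G} (+1)
site 6, node ADFHJY: ADHJ={A,C,G,T} ∩ FY={A,G} → {A,G} (+0)
per-site changes: [2, 4, 1, 3, 1, 4, 4]; total = 19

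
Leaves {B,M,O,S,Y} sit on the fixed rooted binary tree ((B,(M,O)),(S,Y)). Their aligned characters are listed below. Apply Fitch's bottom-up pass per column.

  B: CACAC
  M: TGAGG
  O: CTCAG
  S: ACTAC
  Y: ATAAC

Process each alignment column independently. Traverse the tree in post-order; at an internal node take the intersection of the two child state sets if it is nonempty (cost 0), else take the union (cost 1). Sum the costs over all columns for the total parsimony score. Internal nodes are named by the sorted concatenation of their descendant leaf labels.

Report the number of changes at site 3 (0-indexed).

[col 0] MO: children M:{T}, O:{C} ∪→ {C,T}; cost 1
[col 0] BMO: children B:{C}, MO:{C,T} ∩→ {C}; cost 0
[col 0] SY: children S:{A}, Y:{A} ∩→ {A}; cost 0
[col 0] BMOSY: children BMO:{C}, SY:{A} ∪→ {A,C}; cost 1
[col 1] MO: children M:{G}, O:{T} ∪→ {G,T}; cost 1
[col 1] BMO: children B:{A}, MO:{G,T} ∪→ {A,G,T}; cost 1
[col 1] SY: children S:{C}, Y:{T} ∪→ {C,T}; cost 1
[col 1] BMOSY: children BMO:{A,G,T}, SY:{C,T} ∩→ {T}; cost 0
[col 2] MO: children M:{A}, O:{C} ∪→ {A,C}; cost 1
[col 2] BMO: children B:{C}, MO:{A,C} ∩→ {C}; cost 0
[col 2] SY: children S:{T}, Y:{A} ∪→ {A,T}; cost 1
[col 2] BMOSY: children BMO:{C}, SY:{A,T} ∪→ {A,C,T}; cost 1
[col 3] MO: children M:{G}, O:{A} ∪→ {A,G}; cost 1
[col 3] BMO: children B:{A}, MO:{A,G} ∩→ {A}; cost 0
[col 3] SY: children S:{A}, Y:{A} ∩→ {A}; cost 0
[col 3] BMOSY: children BMO:{A}, SY:{A} ∩→ {A}; cost 0
[col 4] MO: children M:{G}, O:{G} ∩→ {G}; cost 0
[col 4] BMO: children B:{C}, MO:{G} ∪→ {C,G}; cost 1
[col 4] SY: children S:{C}, Y:{C} ∩→ {C}; cost 0
[col 4] BMOSY: children BMO:{C,G}, SY:{C} ∩→ {C}; cost 0
per-site changes: [2, 3, 3, 1, 1]; total = 10

1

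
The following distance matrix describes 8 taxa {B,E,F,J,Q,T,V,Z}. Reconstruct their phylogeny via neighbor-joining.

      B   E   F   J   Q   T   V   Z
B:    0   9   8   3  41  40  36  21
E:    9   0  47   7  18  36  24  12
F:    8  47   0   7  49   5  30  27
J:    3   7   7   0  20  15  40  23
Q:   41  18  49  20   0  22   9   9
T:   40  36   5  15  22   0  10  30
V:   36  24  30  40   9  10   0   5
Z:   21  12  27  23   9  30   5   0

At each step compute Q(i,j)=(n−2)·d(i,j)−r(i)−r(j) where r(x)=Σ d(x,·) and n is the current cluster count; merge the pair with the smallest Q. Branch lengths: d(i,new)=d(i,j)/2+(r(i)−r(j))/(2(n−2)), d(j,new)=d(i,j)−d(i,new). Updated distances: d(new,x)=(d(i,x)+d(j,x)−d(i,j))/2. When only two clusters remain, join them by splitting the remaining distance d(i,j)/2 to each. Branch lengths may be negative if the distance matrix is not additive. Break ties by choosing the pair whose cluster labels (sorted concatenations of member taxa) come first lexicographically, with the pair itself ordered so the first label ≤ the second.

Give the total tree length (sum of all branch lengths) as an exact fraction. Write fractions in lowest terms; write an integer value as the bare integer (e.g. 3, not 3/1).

887/16

step 1: merge (F,T) at d=5, Q=-301; branch lengths F→15/4, T→5/4; new cluster FT
  updated: d(B,FT)=43/2, d(E,FT)=39, d(FT,J)=17/2, d(FT,Q)=33, d(FT,V)=35/2, d(FT,Z)=26
step 2: merge (B,J) at d=3, Q=-218; branch lengths B→9/2, J→-3/2; new cluster BJ
  updated: d(BJ,E)=13/2, d(BJ,FT)=27/2, d(BJ,Q)=29, d(BJ,V)=73/2, d(BJ,Z)=41/2
step 3: merge (BJ,FT) at d=27/2, Q=-181; branch lengths BJ→31/8, FT→77/8; new cluster BFJT
  updated: d(BFJT,E)=16, d(BFJT,Q)=97/4, d(BFJT,V)=81/4, d(BFJT,Z)=33/2
step 4: merge (BFJT,E) at d=16, Q=-99; branch lengths BFJT→55/6, E→41/6; new cluster BEFJT
  updated: d(BEFJT,Q)=105/8, d(BEFJT,V)=113/8, d(BEFJT,Z)=25/4
step 5: merge (BEFJT,Z) at d=25/4, Q=-165/4; branch lengths BEFJT→103/16, Z→-3/16; new cluster BEFJTZ
  updated: d(BEFJTZ,Q)=127/16, d(BEFJTZ,V)=103/16
step 6: merge (BEFJTZ,Q) at d=127/16, Q=-187/8; branch lengths BEFJTZ→43/16, Q→21/4; new cluster BEFJQTZ
  updated: d(BEFJQTZ,V)=15/4
step 7: merge (BEFJQTZ,V) at d=15/4; branch lengths BEFJQTZ→15/8, V→15/8; new cluster BEFJQTVZ
final tree: ((((((B:9/2,J:-3/2):31/8,(F:15/4,T:5/4):77/8):55/6,E:41/6):103/16,Z:-3/16):43/16,Q:21/4):15/8,V:15/8)
total length: 887/16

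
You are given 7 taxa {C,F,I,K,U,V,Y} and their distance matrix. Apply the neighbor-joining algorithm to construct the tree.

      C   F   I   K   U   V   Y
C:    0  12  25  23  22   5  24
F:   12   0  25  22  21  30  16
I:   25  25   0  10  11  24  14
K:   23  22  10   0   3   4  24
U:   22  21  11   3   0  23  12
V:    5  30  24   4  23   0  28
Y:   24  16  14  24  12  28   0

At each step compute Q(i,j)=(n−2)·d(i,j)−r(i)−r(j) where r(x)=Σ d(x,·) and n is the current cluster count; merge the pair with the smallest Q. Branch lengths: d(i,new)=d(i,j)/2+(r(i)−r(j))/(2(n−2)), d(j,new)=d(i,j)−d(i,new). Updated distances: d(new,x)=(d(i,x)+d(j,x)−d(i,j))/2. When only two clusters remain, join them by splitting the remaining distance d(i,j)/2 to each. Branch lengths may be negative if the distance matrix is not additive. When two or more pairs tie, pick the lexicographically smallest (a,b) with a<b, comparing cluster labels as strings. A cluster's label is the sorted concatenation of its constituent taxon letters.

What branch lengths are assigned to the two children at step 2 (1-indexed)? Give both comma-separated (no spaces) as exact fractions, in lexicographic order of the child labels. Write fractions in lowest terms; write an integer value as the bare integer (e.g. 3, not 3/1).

step 1: merge (C,V) at d=5, Q=-200; branch lengths C→11/5, V→14/5; new cluster CV
  updated: d(CV,F)=37/2, d(CV,I)=22, d(CV,K)=11, d(CV,U)=20, d(CV,Y)=47/2
step 2: merge (F,Y) at d=16, Q=-128; branch lengths F→77/8, Y→51/8; new cluster FY
  updated: d(CV,FY)=13, d(FY,I)=23/2, d(FY,K)=15, d(FY,U)=17/2
step 3: merge (CV,FY) at d=13, Q=-75; branch lengths CV→19/2, FY→7/2; new cluster CFVY
  updated: d(CFVY,I)=41/4, d(CFVY,K)=13/2, d(CFVY,U)=31/4
step 4: merge (CFVY,I) at d=41/4, Q=-141/4; branch lengths CFVY→55/16, I→109/16; new cluster CFIVY
  updated: d(CFIVY,K)=25/8, d(CFIVY,U)=17/4
step 5: merge (CFIVY,K) at d=25/8, Q=-83/8; branch lengths CFIVY→35/16, K→15/16; new cluster CFIKVY
  updated: d(CFIKVY,U)=33/16
step 6: merge (CFIKVY,U) at d=33/16; branch lengths CFIKVY→33/32, U→33/32; new cluster CFIKUVY
final tree: (((((C:11/5,V:14/5):19/2,(F:77/8,Y:51/8):7/2):55/16,I:109/16):35/16,K:15/16):33/32,U:33/32)
total length: 791/16

77/8,51/8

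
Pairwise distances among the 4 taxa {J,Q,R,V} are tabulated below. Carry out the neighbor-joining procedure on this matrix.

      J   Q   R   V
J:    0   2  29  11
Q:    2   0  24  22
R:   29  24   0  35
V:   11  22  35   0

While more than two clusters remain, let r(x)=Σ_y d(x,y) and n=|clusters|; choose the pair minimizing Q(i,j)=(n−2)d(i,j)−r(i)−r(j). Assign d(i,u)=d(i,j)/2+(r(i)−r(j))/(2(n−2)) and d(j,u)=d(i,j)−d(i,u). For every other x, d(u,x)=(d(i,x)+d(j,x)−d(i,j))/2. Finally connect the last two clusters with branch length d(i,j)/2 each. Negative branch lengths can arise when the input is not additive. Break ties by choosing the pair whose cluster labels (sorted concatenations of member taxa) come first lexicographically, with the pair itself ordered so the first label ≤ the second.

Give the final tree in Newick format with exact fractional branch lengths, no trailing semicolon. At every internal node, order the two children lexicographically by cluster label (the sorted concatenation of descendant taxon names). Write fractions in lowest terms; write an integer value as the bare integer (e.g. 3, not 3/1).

(((J:-1,V:12):9/2,Q:2):11,R:11)

iteration 1: select J,V (d=11, Q=-88); attach at lengths (-1, 12); label the merged cluster JV
  updated: d(JV,Q)=13/2, d(JV,R)=53/2
iteration 2: select JV,Q (d=13/2, Q=-57); attach at lengths (9/2, 2); label the merged cluster JQV
  updated: d(JQV,R)=22
iteration 3: select JQV,R (d=22); attach at lengths (11, 11); label the merged cluster JQRV
final tree: (((J:-1,V:12):9/2,Q:2):11,R:11)
total length: 79/2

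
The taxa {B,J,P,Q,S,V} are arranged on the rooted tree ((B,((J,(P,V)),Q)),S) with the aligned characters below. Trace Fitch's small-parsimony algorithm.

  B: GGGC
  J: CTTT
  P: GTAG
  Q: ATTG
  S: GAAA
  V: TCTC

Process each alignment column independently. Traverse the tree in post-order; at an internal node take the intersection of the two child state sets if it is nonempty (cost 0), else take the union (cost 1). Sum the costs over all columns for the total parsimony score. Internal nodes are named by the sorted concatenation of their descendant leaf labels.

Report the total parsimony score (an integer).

PV@0: {G} ∪ {T} = {G,T} (union, +1)
JPV@0: {C} ∪ {G,T} = {C,G,T} (union, +1)
JPQV@0: {C,G,T} ∪ {A} = {A,C,G,T} (union, +1)
BJPQV@0: {G} ∩ {A,C,G,T} = {G} (intersection, +0)
BJPQSV@0: {G} ∩ {G} = {G} (intersection, +0)
PV@1: {T} ∪ {C} = {C,T} (union, +1)
JPV@1: {T} ∩ {C,T} = {T} (intersection, +0)
JPQV@1: {T} ∩ {T} = {T} (intersection, +0)
BJPQV@1: {G} ∪ {T} = {G,T} (union, +1)
BJPQSV@1: {G,T} ∪ {A} = {A,G,T} (union, +1)
PV@2: {A} ∪ {T} = {A,T} (union, +1)
JPV@2: {T} ∩ {A,T} = {T} (intersection, +0)
JPQV@2: {T} ∩ {T} = {T} (intersection, +0)
BJPQV@2: {G} ∪ {T} = {G,T} (union, +1)
BJPQSV@2: {G,T} ∪ {A} = {A,G,T} (union, +1)
PV@3: {G} ∪ {C} = {C,G} (union, +1)
JPV@3: {T} ∪ {C,G} = {C,G,T} (union, +1)
JPQV@3: {C,G,T} ∩ {G} = {G} (intersection, +0)
BJPQV@3: {C} ∪ {G} = {C,G} (union, +1)
BJPQSV@3: {C,G} ∪ {A} = {A,C,G} (union, +1)
per-site changes: [3, 3, 3, 4]; total = 13

13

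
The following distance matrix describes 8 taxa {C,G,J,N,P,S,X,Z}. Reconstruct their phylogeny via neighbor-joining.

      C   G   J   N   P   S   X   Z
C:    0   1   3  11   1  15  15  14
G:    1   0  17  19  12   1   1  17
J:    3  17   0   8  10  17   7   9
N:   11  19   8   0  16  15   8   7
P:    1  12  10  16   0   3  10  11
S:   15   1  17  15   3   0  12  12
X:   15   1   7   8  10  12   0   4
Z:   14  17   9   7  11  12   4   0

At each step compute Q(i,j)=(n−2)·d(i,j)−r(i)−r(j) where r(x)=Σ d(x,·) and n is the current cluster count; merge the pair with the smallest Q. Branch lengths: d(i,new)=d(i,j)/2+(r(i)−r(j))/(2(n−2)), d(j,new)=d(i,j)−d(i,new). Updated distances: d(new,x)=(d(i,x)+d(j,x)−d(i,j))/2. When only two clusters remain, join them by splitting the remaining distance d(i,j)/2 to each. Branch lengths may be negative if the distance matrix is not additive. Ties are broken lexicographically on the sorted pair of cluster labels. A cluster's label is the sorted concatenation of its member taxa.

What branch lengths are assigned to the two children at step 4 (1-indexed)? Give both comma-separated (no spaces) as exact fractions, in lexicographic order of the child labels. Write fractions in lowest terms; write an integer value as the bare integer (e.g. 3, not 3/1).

103/24,65/24

step 1: merge (G,S) at d=1, Q=-137; branch lengths G→-1/12, S→13/12; new cluster GS
  updated: d(C,GS)=15/2, d(GS,J)=33/2, d(GS,N)=33/2, d(GS,P)=7, d(GS,X)=6, d(GS,Z)=14
step 2: merge (C,P) at d=1, Q=-203/2; branch lengths C→3/20, P→17/20; new cluster CP
  updated: d(CP,GS)=27/4, d(CP,J)=6, d(CP,N)=13, d(CP,X)=12, d(CP,Z)=12
step 3: merge (CP,GS) at d=27/4, Q=-165/2; branch lengths CP→17/8, GS→37/8; new cluster CGPS
  updated: d(CGPS,J)=63/8, d(CGPS,N)=91/8, d(CGPS,X)=45/8, d(CGPS,Z)=77/8
step 4: merge (N,Z) at d=7, Q=-43; branch lengths N→103/24, Z→65/24; new cluster NZ
  updated: d(CGPS,NZ)=7, d(J,NZ)=5, d(NZ,X)=5/2
step 5: merge (CGPS,J) at d=63/8, Q=-197/8; branch lengths CGPS→131/32, J→121/32; new cluster CGJPS
  updated: d(CGJPS,NZ)=33/16, d(CGJPS,X)=19/8
step 6: merge (CGJPS,NZ) at d=33/16, Q=-111/16; branch lengths CGJPS→31/32, NZ→35/32; new cluster CGJNPSZ
  updated: d(CGJNPSZ,X)=45/32
step 7: merge (CGJNPSZ,X) at d=45/32; branch lengths CGJNPSZ→45/64, X→45/64; new cluster CGJNPSXZ
final tree: (((((C:3/20,P:17/20):17/8,(G:-1/12,S:13/12):37/8):131/32,J:121/32):31/32,(N:103/24,Z:65/24):35/32):45/64,X:45/64)
total length: 867/32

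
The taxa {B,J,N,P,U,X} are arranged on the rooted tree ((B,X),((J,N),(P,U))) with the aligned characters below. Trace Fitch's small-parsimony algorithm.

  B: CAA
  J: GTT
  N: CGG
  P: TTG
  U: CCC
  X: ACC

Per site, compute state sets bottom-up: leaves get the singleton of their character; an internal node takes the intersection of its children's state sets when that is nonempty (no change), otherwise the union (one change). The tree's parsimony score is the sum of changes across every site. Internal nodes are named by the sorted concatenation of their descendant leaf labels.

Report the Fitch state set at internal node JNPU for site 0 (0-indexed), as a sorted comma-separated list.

C

BX@0: {C} ∪ {A} = {A,C} (union, +1)
JN@0: {G} ∪ {C} = {C,G} (union, +1)
PU@0: {T} ∪ {C} = {C,T} (union, +1)
JNPU@0: {C,G} ∩ {C,T} = {C} (intersection, +0)
BJNPUX@0: {A,C} ∩ {C} = {C} (intersection, +0)
BX@1: {A} ∪ {C} = {A,C} (union, +1)
JN@1: {T} ∪ {G} = {G,T} (union, +1)
PU@1: {T} ∪ {C} = {C,T} (union, +1)
JNPU@1: {G,T} ∩ {C,T} = {T} (intersection, +0)
BJNPUX@1: {A,C} ∪ {T} = {A,C,T} (union, +1)
BX@2: {A} ∪ {C} = {A,C} (union, +1)
JN@2: {T} ∪ {G} = {G,T} (union, +1)
PU@2: {G} ∪ {C} = {C,G} (union, +1)
JNPU@2: {G,T} ∩ {C,G} = {G} (intersection, +0)
BJNPUX@2: {A,C} ∪ {G} = {A,C,G} (union, +1)
per-site changes: [3, 4, 4]; total = 11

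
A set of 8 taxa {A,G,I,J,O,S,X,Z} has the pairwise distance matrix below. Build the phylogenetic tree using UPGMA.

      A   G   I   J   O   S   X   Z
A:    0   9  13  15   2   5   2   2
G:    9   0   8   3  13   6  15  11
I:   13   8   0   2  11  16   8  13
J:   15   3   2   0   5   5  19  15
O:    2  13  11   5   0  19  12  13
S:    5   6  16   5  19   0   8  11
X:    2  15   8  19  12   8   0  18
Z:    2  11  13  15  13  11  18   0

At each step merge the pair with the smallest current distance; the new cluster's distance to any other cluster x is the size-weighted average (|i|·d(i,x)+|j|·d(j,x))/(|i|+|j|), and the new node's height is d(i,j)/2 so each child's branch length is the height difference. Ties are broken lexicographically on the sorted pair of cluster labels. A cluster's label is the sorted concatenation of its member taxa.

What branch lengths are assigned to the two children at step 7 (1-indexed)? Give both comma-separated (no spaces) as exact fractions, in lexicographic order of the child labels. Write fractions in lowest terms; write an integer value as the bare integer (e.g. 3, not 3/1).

7/16,23/16

step 1: merge (A,O) at d=2; branch lengths A→1, O→1; new cluster AO
  updated: d(AO,G)=11, d(AO,I)=12, d(AO,J)=10, d(AO,S)=12, d(AO,X)=7, d(AO,Z)=15/2
step 2: merge (I,J) at d=2; branch lengths I→1, J→1; new cluster IJ
  updated: d(AO,IJ)=11, d(G,IJ)=11/2, d(IJ,S)=21/2, d(IJ,X)=27/2, d(IJ,Z)=14
step 3: merge (G,IJ) at d=11/2; branch lengths G→11/4, IJ→7/4; new cluster GIJ
  updated: d(AO,GIJ)=11, d(GIJ,S)=9, d(GIJ,X)=14, d(GIJ,Z)=13
step 4: merge (AO,X) at d=7; branch lengths AO→5/2, X→7/2; new cluster AOX
  updated: d(AOX,GIJ)=12, d(AOX,S)=32/3, d(AOX,Z)=11
step 5: merge (GIJ,S) at d=9; branch lengths GIJ→7/4, S→9/2; new cluster GIJS
  updated: d(AOX,GIJS)=35/3, d(GIJS,Z)=25/2
step 6: merge (AOX,Z) at d=11; branch lengths AOX→2, Z→11/2; new cluster AOXZ
  updated: d(AOXZ,GIJS)=95/8
step 7: merge (AOXZ,GIJS) at d=95/8; branch lengths AOXZ→7/16, GIJS→23/16; new cluster AGIJOSXZ
final tree: ((((A:1,O:1):5/2,X:7/2):2,Z:11/2):7/16,((G:11/4,(I:1,J:1):7/4):7/4,S:9/2):23/16)
total length: 241/8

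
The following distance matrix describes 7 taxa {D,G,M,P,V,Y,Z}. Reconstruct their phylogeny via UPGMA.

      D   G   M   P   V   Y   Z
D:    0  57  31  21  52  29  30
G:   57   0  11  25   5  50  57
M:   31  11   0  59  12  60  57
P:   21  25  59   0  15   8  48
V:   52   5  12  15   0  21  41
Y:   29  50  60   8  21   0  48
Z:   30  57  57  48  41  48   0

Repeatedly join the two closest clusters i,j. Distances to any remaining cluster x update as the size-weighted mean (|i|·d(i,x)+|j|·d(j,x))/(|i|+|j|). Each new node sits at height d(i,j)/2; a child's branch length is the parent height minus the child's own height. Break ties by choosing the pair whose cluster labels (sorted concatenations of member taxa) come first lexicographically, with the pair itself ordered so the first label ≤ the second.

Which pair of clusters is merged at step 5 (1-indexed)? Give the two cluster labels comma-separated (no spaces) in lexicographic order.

DPY,GMV

iteration 1: select G,V (d=5); attach at lengths (5/2, 5/2); label the merged cluster GV
  updated: d(D,GV)=109/2, d(GV,M)=23/2, d(GV,P)=20, d(GV,Y)=71/2, d(GV,Z)=49
iteration 2: select P,Y (d=8); attach at lengths (4, 4); label the merged cluster PY
  updated: d(D,PY)=25, d(GV,PY)=111/4, d(M,PY)=119/2, d(PY,Z)=48
iteration 3: select GV,M (d=23/2); attach at lengths (13/4, 23/4); label the merged cluster GMV
  updated: d(D,GMV)=140/3, d(GMV,PY)=115/3, d(GMV,Z)=155/3
iteration 4: select D,PY (d=25); attach at lengths (25/2, 17/2); label the merged cluster DPY
  updated: d(DPY,GMV)=370/9, d(DPY,Z)=42
iteration 5: select DPY,GMV (d=370/9); attach at lengths (145/18, 533/36); label the merged cluster DGMPVY
  updated: d(DGMPVY,Z)=281/6
iteration 6: select DGMPVY,Z (d=281/6); attach at lengths (103/36, 281/12); label the merged cluster DGMPVYZ
final tree: (((D:25/2,(P:4,Y:4):17/2):145/18,((G:5/2,V:5/2):13/4,M:23/4):533/36):103/36,Z:281/12)
total length: 3317/36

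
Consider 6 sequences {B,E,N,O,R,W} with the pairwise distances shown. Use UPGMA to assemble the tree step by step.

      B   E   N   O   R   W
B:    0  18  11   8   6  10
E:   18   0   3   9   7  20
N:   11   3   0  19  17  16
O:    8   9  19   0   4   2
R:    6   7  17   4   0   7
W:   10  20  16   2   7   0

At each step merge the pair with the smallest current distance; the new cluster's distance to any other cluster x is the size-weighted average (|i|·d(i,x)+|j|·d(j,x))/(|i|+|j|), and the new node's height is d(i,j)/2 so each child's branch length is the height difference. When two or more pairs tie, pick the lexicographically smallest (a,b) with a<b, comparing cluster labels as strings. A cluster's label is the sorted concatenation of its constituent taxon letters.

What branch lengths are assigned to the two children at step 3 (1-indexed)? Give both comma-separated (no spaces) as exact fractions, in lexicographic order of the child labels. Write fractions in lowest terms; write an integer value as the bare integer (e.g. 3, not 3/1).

7/4,11/4

step 1: merge (O,W) at d=2; branch lengths O→1, W→1; new cluster OW
  updated: d(B,OW)=9, d(E,OW)=29/2, d(N,OW)=35/2, d(OW,R)=11/2
step 2: merge (E,N) at d=3; branch lengths E→3/2, N→3/2; new cluster EN
  updated: d(B,EN)=29/2, d(EN,OW)=16, d(EN,R)=12
step 3: merge (OW,R) at d=11/2; branch lengths OW→7/4, R→11/4; new cluster ORW
  updated: d(B,ORW)=8, d(EN,ORW)=44/3
step 4: merge (B,ORW) at d=8; branch lengths B→4, ORW→5/4; new cluster BORW
  updated: d(BORW,EN)=117/8
step 5: merge (BORW,EN) at d=117/8; branch lengths BORW→53/16, EN→93/16; new cluster BENORW
final tree: ((B:4,((O:1,W:1):7/4,R:11/4):5/4):53/16,(E:3/2,N:3/2):93/16)
total length: 191/8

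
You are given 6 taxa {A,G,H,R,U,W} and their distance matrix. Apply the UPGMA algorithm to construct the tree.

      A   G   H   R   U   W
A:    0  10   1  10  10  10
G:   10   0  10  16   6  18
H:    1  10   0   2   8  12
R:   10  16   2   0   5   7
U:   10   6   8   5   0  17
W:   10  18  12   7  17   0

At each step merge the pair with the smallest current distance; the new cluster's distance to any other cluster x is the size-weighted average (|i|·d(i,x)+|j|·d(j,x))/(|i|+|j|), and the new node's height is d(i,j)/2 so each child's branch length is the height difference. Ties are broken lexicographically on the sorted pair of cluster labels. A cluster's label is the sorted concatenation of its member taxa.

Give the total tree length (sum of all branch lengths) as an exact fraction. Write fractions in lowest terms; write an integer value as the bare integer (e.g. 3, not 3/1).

1. join A+H (d=1) ⇒ AH; edges |A|=1/2, |H|=1/2
  updated: d(AH,G)=10, d(AH,R)=6, d(AH,U)=9, d(AH,W)=11
2. join R+U (d=5) ⇒ RU; edges |R|=5/2, |U|=5/2
  updated: d(AH,RU)=15/2, d(G,RU)=11, d(RU,W)=12
3. join AH+RU (d=15/2) ⇒ AHRU; edges |AH|=13/4, |RU|=5/4
  updated: d(AHRU,G)=21/2, d(AHRU,W)=23/2
4. join AHRU+G (d=21/2) ⇒ AGHRU; edges |AHRU|=3/2, |G|=21/4
  updated: d(AGHRU,W)=64/5
5. join AGHRU+W (d=64/5) ⇒ AGHRUW; edges |AGHRU|=23/20, |W|=32/5
final tree: ((((A:1/2,H:1/2):13/4,(R:5/2,U:5/2):5/4):3/2,G:21/4):23/20,W:32/5)
total length: 124/5

124/5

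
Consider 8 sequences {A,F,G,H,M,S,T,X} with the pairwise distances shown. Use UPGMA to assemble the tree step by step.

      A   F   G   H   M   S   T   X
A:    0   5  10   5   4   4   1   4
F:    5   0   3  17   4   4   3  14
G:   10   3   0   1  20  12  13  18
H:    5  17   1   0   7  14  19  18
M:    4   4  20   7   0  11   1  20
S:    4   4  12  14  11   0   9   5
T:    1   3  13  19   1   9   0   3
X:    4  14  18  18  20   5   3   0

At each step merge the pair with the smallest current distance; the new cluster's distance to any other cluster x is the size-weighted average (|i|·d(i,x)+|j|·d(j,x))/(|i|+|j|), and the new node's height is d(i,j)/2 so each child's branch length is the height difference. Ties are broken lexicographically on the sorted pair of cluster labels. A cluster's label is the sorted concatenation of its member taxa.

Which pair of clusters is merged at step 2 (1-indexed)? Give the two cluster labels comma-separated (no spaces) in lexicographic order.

iteration 1: select A,T (d=1); attach at lengths (1/2, 1/2); label the merged cluster AT
  updated: d(AT,F)=4, d(AT,G)=23/2, d(AT,H)=12, d(AT,M)=5/2, d(AT,S)=13/2, d(AT,X)=7/2
iteration 2: select G,H (d=1); attach at lengths (1/2, 1/2); label the merged cluster GH
  updated: d(AT,GH)=47/4, d(F,GH)=10, d(GH,M)=27/2, d(GH,S)=13, d(GH,X)=18
iteration 3: select AT,M (d=5/2); attach at lengths (3/4, 5/4); label the merged cluster AMT
  updated: d(AMT,F)=4, d(AMT,GH)=37/3, d(AMT,S)=8, d(AMT,X)=9
iteration 4: select AMT,F (d=4); attach at lengths (3/4, 2); label the merged cluster AFMT
  updated: d(AFMT,GH)=47/4, d(AFMT,S)=7, d(AFMT,X)=41/4
iteration 5: select S,X (d=5); attach at lengths (5/2, 5/2); label the merged cluster SX
  updated: d(AFMT,SX)=69/8, d(GH,SX)=31/2
iteration 6: select AFMT,SX (d=69/8); attach at lengths (37/16, 29/16); label the merged cluster AFMSTX
  updated: d(AFMSTX,GH)=13
iteration 7: select AFMSTX,GH (d=13); attach at lengths (35/16, 6); label the merged cluster AFGHMSTX
final tree: (((((A:1/2,T:1/2):3/4,M:5/4):3/4,F:2):37/16,(S:5/2,X:5/2):29/16):35/16,(G:1/2,H:1/2):6)
total length: 385/16

G,H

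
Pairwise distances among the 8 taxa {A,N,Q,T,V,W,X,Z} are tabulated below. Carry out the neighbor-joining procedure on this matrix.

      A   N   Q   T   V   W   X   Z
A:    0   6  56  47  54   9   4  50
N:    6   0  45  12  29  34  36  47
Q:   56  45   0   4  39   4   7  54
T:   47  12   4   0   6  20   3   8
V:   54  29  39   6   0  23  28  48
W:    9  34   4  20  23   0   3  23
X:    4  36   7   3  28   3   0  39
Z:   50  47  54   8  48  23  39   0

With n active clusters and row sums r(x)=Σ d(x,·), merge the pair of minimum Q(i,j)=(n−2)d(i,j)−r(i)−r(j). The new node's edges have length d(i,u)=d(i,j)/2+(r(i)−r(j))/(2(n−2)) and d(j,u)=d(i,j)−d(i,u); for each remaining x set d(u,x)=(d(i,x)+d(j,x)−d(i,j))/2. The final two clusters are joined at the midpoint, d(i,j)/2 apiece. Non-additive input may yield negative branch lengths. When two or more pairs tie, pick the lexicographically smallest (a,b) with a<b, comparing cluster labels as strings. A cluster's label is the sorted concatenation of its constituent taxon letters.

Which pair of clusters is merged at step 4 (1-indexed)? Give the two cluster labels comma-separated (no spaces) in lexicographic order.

iteration 1: select A,N (d=6, Q=-399); attach at lengths (53/12, 19/12); label the merged cluster AN
  updated: d(AN,Q)=95/2, d(AN,T)=53/2, d(AN,V)=77/2, d(AN,W)=37/2, d(AN,X)=17, d(AN,Z)=91/2
iteration 2: select T,Z (d=8, Q=-245); attach at lengths (-11, 19); label the merged cluster TZ
  updated: d(AN,TZ)=32, d(Q,TZ)=25, d(TZ,V)=23, d(TZ,W)=35/2, d(TZ,X)=17
iteration 3: select TZ,V (d=23, Q=-174); attach at lengths (55/8, 129/8); label the merged cluster TVZ
  updated: d(AN,TVZ)=95/4, d(Q,TVZ)=41/2, d(TVZ,W)=35/4, d(TVZ,X)=11
iteration 4: select Q,W (d=4, Q=-405/4); attach at lengths (227/24, -131/24); label the merged cluster QW
  updated: d(AN,QW)=31, d(QW,TVZ)=101/8, d(QW,X)=3
iteration 5: select AN,TVZ (d=95/4, Q=-573/8); attach at lengths (575/32, 185/32); label the merged cluster ANTVZ
  updated: d(ANTVZ,QW)=159/16, d(ANTVZ,X)=17/8
iteration 6: select ANTVZ,QW (d=159/16, Q=-241/16); attach at lengths (145/32, 173/32); label the merged cluster ANQTVWZ
  updated: d(ANQTVWZ,X)=-77/32
iteration 7: select ANQTVWZ,X (d=-77/32); attach at lengths (-77/64, -77/64); label the merged cluster ANQTVWXZ
final tree: ((((A:53/12,N:19/12):575/32,((T:-11,Z:19):55/8,V:129/8):185/32):145/32,(Q:227/24,W:-131/24):173/32):-77/64,X:-77/64)
total length: 2313/32

Q,W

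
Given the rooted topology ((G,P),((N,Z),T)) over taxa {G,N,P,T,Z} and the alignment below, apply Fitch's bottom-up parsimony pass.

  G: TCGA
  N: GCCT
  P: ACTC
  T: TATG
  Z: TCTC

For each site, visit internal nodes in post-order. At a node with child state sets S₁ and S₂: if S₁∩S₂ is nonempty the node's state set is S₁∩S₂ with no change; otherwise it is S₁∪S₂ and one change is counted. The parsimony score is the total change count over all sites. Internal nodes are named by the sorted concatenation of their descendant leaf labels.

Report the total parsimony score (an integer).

8

GP@0: {T} ∪ {A} = {A,T} (union, +1)
NZ@0: {G} ∪ {T} = {G,T} (union, +1)
NTZ@0: {G,T} ∩ {T} = {T} (intersection, +0)
GNPTZ@0: {A,T} ∩ {T} = {T} (intersection, +0)
GP@1: {C} ∩ {C} = {C} (intersection, +0)
NZ@1: {C} ∩ {C} = {C} (intersection, +0)
NTZ@1: {C} ∪ {A} = {A,C} (union, +1)
GNPTZ@1: {C} ∩ {A,C} = {C} (intersection, +0)
GP@2: {G} ∪ {T} = {G,T} (union, +1)
NZ@2: {C} ∪ {T} = {C,T} (union, +1)
NTZ@2: {C,T} ∩ {T} = {T} (intersection, +0)
GNPTZ@2: {G,T} ∩ {T} = {T} (intersection, +0)
GP@3: {A} ∪ {C} = {A,C} (union, +1)
NZ@3: {T} ∪ {C} = {C,T} (union, +1)
NTZ@3: {C,T} ∪ {G} = {C,G,T} (union, +1)
GNPTZ@3: {A,C} ∩ {C,G,T} = {C} (intersection, +0)
per-site changes: [2, 1, 2, 3]; total = 8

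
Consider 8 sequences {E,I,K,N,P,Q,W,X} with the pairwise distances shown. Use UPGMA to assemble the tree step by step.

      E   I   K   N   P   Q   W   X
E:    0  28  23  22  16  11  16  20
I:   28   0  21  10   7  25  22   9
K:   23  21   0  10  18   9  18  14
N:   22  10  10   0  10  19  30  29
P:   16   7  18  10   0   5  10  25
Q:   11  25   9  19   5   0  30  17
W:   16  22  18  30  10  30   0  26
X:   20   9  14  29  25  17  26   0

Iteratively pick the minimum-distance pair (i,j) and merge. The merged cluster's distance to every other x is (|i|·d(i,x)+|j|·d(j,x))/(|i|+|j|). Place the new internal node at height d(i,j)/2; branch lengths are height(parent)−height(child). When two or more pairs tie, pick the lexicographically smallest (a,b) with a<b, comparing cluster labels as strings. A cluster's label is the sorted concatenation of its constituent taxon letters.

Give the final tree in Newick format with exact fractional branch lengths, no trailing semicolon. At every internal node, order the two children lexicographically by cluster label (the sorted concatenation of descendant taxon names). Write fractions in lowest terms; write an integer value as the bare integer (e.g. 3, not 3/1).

((((E:27/4,(P:5/2,Q:5/2):17/4):5/3,(K:5,N:5):41/12):83/60,(I:9/2,X:9/2):53/10):37/35,W:76/7)

step 1: merge (P,Q) at d=5; branch lengths P→5/2, Q→5/2; new cluster PQ
  updated: d(E,PQ)=27/2, d(I,PQ)=16, d(K,PQ)=27/2, d(N,PQ)=29/2, d(PQ,W)=20, d(PQ,X)=21
step 2: merge (I,X) at d=9; branch lengths I→9/2, X→9/2; new cluster IX
  updated: d(E,IX)=24, d(IX,K)=35/2, d(IX,N)=39/2, d(IX,PQ)=37/2, d(IX,W)=24
step 3: merge (K,N) at d=10; branch lengths K→5, N→5; new cluster KN
  updated: d(E,KN)=45/2, d(IX,KN)=37/2, d(KN,PQ)=14, d(KN,W)=24
step 4: merge (E,PQ) at d=27/2; branch lengths E→27/4, PQ→17/4; new cluster EPQ
  updated: d(EPQ,IX)=61/3, d(EPQ,KN)=101/6, d(EPQ,W)=56/3
step 5: merge (EPQ,KN) at d=101/6; branch lengths EPQ→5/3, KN→41/12; new cluster EKNPQ
  updated: d(EKNPQ,IX)=98/5, d(EKNPQ,W)=104/5
step 6: merge (EKNPQ,IX) at d=98/5; branch lengths EKNPQ→83/60, IX→53/10; new cluster EIKNPQX
  updated: d(EIKNPQX,W)=152/7
step 7: merge (EIKNPQX,W) at d=152/7; branch lengths EIKNPQX→37/35, W→76/7; new cluster EIKNPQWX
final tree: ((((E:27/4,(P:5/2,Q:5/2):17/4):5/3,(K:5,N:5):41/12):83/60,(I:9/2,X:9/2):53/10):37/35,W:76/7)
total length: 12323/210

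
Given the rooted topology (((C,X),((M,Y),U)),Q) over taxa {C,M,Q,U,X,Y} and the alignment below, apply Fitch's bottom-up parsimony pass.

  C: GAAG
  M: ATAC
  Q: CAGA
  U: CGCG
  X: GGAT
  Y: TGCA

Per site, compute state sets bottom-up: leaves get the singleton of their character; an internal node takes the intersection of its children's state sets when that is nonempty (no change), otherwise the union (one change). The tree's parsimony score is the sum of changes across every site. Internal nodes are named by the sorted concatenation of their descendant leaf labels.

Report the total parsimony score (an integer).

13

CX@0: {G} ∩ {G} = {G} (intersection, +0)
MY@0: {A} ∪ {T} = {A,T} (union, +1)
MUY@0: {A,T} ∪ {C} = {A,C,T} (union, +1)
CMUXY@0: {G} ∪ {A,C,T} = {A,C,G,T} (union, +1)
CMQUXY@0: {A,C,G,T} ∩ {C} = {C} (intersection, +0)
CX@1: {A} ∪ {G} = {A,G} (union, +1)
MY@1: {T} ∪ {G} = {G,T} (union, +1)
MUY@1: {G,T} ∩ {G} = {G} (intersection, +0)
CMUXY@1: {A,G} ∩ {G} = {G} (intersection, +0)
CMQUXY@1: {G} ∪ {A} = {A,G} (union, +1)
CX@2: {A} ∩ {A} = {A} (intersection, +0)
MY@2: {A} ∪ {C} = {A,C} (union, +1)
MUY@2: {A,C} ∩ {C} = {C} (intersection, +0)
CMUXY@2: {A} ∪ {C} = {A,C} (union, +1)
CMQUXY@2: {A,C} ∪ {G} = {A,C,G} (union, +1)
CX@3: {G} ∪ {T} = {G,T} (union, +1)
MY@3: {C} ∪ {A} = {A,C} (union, +1)
MUY@3: {A,C} ∪ {G} = {A,C,G} (union, +1)
CMUXY@3: {G,T} ∩ {A,C,G} = {G} (intersection, +0)
CMQUXY@3: {G} ∪ {A} = {A,G} (union, +1)
per-site changes: [3, 3, 3, 4]; total = 13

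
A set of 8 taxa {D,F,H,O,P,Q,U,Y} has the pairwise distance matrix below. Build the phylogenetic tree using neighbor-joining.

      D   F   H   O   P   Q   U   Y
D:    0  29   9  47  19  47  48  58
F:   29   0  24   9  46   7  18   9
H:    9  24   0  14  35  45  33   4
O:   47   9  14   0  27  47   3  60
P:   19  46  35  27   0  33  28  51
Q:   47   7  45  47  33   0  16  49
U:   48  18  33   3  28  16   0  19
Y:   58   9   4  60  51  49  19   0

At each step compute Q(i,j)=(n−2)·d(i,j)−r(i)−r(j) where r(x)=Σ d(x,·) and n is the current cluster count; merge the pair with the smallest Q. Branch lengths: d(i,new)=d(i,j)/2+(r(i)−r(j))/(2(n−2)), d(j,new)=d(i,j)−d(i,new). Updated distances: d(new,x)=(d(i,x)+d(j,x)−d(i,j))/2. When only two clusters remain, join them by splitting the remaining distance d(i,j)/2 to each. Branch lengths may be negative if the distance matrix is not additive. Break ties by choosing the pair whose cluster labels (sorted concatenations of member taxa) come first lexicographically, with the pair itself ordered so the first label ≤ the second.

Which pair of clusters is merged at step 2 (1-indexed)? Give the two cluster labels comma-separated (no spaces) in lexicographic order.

D,P

1. join H+Y (d=4, Q=-390) ⇒ HY; edges |H|=-31/6, |Y|=55/6
  updated: d(D,HY)=63/2, d(F,HY)=29/2, d(HY,O)=35, d(HY,P)=41, d(HY,Q)=45, d(HY,U)=24
2. join D+P (d=19, Q=-641/2) ⇒ DP; edges |D|=49/4, |P|=27/4
  updated: d(DP,F)=28, d(DP,HY)=107/4, d(DP,O)=55/2, d(DP,Q)=61/2, d(DP,U)=57/2
3. join O+U (d=3, Q=-199) ⇒ OU; edges |O|=11/2, |U|=-5/2
  updated: d(DP,OU)=53/2, d(F,OU)=12, d(HY,OU)=28, d(OU,Q)=30
4. join F+Q (d=7, Q=-153) ⇒ FQ; edges |F|=-5, |Q|=12
  updated: d(DP,FQ)=103/4, d(FQ,HY)=105/4, d(FQ,OU)=35/2
5. join DP+HY (d=107/4, Q=-213/2) ⇒ DHPY; edges |DP|=103/8, |HY|=111/8
  updated: d(DHPY,FQ)=101/8, d(DHPY,OU)=111/8
6. join DHPY+FQ (d=101/8, Q=-44) ⇒ DFHPQY; edges |DHPY|=9/2, |FQ|=65/8
  updated: d(DFHPQY,OU)=75/8
7. join DFHPQY+OU (d=75/8) ⇒ DFHOPQUY; edges |DFHPQY|=75/16, |OU|=75/16
final tree: ((((D:49/4,P:27/4):103/8,(H:-31/6,Y:55/6):111/8):9/2,(F:-5,Q:12):65/8):75/16,(O:11/2,U:-5/2):75/16)
total length: 327/4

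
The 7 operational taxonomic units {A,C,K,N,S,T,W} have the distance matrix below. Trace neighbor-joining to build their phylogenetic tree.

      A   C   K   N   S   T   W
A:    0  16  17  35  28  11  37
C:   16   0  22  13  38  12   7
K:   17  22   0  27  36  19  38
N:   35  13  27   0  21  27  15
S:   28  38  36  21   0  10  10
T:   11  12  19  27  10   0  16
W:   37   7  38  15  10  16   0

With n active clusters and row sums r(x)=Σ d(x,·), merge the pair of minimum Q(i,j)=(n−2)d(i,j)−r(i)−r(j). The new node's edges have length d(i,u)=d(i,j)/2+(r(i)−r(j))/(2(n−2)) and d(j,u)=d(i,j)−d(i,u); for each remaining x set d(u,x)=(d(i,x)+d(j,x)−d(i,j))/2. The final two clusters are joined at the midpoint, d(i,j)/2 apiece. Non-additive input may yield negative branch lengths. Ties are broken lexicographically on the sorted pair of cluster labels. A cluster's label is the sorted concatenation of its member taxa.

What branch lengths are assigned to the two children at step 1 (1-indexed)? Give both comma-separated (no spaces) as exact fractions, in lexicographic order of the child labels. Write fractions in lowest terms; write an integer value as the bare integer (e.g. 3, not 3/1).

step 1: merge (A,K) at d=17, Q=-218; branch lengths A→7, K→10; new cluster AK
  updated: d(AK,C)=21/2, d(AK,N)=45/2, d(AK,S)=47/2, d(AK,T)=13/2, d(AK,W)=29
step 2: merge (S,W) at d=10, Q=-279/2; branch lengths S→131/16, W→29/16; new cluster SW
  updated: d(AK,SW)=85/4, d(C,SW)=35/2, d(N,SW)=13, d(SW,T)=8
step 3: merge (N,SW) at d=13, Q=-385/4; branch lengths N→73/8, SW→31/8; new cluster NSW
  updated: d(AK,NSW)=123/8, d(C,NSW)=35/4, d(NSW,T)=11
step 4: merge (AK,T) at d=13/2, Q=-391/8; branch lengths AK→127/32, T→81/32; new cluster AKT
  updated: d(AKT,C)=8, d(AKT,NSW)=159/16
step 5: merge (AKT,C) at d=8, Q=-427/16; branch lengths AKT→147/32, C→109/32; new cluster ACKT
  updated: d(ACKT,NSW)=171/32
step 6: merge (ACKT,NSW) at d=171/32; branch lengths ACKT→171/64, NSW→171/64; new cluster ACKNSTW
final tree: ((((A:7,K:10):127/32,T:81/32):147/32,C:109/32):171/64,(N:73/8,(S:131/16,W:29/16):31/8):171/64)
total length: 1915/32

7,10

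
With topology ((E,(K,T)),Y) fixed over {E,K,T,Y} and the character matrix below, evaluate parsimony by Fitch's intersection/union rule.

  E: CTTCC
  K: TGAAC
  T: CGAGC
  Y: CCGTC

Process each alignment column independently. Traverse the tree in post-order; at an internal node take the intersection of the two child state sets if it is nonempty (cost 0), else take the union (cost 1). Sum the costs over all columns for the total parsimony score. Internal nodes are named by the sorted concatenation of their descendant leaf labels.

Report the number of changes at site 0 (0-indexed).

[col 0] KT: children K:{T}, T:{C} ∪→ {C,T}; cost 1
[col 0] EKT: children E:{C}, KT:{C,T} ∩→ {C}; cost 0
[col 0] EKTY: children EKT:{C}, Y:{C} ∩→ {C}; cost 0
[col 1] KT: children K:{G}, T:{G} ∩→ {G}; cost 0
[col 1] EKT: children E:{T}, KT:{G} ∪→ {G,T}; cost 1
[col 1] EKTY: children EKT:{G,T}, Y:{C} ∪→ {C,G,T}; cost 1
[col 2] KT: children K:{A}, T:{A} ∩→ {A}; cost 0
[col 2] EKT: children E:{T}, KT:{A} ∪→ {A,T}; cost 1
[col 2] EKTY: children EKT:{A,T}, Y:{G} ∪→ {A,G,T}; cost 1
[col 3] KT: children K:{A}, T:{G} ∪→ {A,G}; cost 1
[col 3] EKT: children E:{C}, KT:{A,G} ∪→ {A,C,G}; cost 1
[col 3] EKTY: children EKT:{A,C,G}, Y:{T} ∪→ {A,C,G,T}; cost 1
[col 4] KT: children K:{C}, T:{C} ∩→ {C}; cost 0
[col 4] EKT: children E:{C}, KT:{C} ∩→ {C}; cost 0
[col 4] EKTY: children EKT:{C}, Y:{C} ∩→ {C}; cost 0
per-site changes: [1, 2, 2, 3, 0]; total = 8

1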